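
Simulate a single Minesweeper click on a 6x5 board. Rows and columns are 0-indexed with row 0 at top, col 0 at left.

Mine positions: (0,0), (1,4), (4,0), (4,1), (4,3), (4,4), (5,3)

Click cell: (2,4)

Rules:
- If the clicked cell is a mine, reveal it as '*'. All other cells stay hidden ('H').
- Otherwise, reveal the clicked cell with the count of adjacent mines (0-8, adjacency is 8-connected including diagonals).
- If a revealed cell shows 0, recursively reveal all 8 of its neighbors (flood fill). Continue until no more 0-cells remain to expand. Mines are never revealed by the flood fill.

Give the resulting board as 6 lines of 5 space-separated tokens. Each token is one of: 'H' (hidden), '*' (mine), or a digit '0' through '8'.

H H H H H
H H H H H
H H H H 1
H H H H H
H H H H H
H H H H H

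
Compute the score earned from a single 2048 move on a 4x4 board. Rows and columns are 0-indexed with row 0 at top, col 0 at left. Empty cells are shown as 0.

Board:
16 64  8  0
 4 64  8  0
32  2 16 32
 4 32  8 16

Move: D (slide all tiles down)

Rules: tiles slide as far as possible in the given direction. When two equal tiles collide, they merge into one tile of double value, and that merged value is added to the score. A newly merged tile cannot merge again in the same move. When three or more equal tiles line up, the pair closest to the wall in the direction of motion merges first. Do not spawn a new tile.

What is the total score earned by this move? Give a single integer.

Answer: 144

Derivation:
Slide down:
col 0: [16, 4, 32, 4] -> [16, 4, 32, 4]  score +0 (running 0)
col 1: [64, 64, 2, 32] -> [0, 128, 2, 32]  score +128 (running 128)
col 2: [8, 8, 16, 8] -> [0, 16, 16, 8]  score +16 (running 144)
col 3: [0, 0, 32, 16] -> [0, 0, 32, 16]  score +0 (running 144)
Board after move:
 16   0   0   0
  4 128  16   0
 32   2  16  32
  4  32   8  16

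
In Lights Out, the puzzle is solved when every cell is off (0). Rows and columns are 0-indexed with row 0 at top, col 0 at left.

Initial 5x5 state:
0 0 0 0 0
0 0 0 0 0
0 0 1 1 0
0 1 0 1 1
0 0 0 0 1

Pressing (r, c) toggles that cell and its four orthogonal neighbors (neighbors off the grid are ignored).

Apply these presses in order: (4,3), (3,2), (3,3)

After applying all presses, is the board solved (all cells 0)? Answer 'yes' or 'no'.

Answer: yes

Derivation:
After press 1 at (4,3):
0 0 0 0 0
0 0 0 0 0
0 0 1 1 0
0 1 0 0 1
0 0 1 1 0

After press 2 at (3,2):
0 0 0 0 0
0 0 0 0 0
0 0 0 1 0
0 0 1 1 1
0 0 0 1 0

After press 3 at (3,3):
0 0 0 0 0
0 0 0 0 0
0 0 0 0 0
0 0 0 0 0
0 0 0 0 0

Lights still on: 0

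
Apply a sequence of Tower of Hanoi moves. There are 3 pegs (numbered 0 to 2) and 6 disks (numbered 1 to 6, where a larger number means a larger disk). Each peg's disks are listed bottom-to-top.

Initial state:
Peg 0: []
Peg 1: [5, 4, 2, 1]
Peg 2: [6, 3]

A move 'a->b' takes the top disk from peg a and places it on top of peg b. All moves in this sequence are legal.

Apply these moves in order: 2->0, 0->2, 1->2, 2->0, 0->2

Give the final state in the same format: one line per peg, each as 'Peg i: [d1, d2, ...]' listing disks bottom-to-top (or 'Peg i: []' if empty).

Answer: Peg 0: []
Peg 1: [5, 4, 2]
Peg 2: [6, 3, 1]

Derivation:
After move 1 (2->0):
Peg 0: [3]
Peg 1: [5, 4, 2, 1]
Peg 2: [6]

After move 2 (0->2):
Peg 0: []
Peg 1: [5, 4, 2, 1]
Peg 2: [6, 3]

After move 3 (1->2):
Peg 0: []
Peg 1: [5, 4, 2]
Peg 2: [6, 3, 1]

After move 4 (2->0):
Peg 0: [1]
Peg 1: [5, 4, 2]
Peg 2: [6, 3]

After move 5 (0->2):
Peg 0: []
Peg 1: [5, 4, 2]
Peg 2: [6, 3, 1]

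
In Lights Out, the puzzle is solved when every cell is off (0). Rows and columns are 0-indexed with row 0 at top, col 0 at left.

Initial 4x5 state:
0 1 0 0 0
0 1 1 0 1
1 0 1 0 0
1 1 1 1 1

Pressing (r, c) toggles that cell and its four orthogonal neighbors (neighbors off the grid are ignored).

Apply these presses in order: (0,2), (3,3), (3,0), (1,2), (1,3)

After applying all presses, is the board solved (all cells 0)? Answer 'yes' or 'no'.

Answer: yes

Derivation:
After press 1 at (0,2):
0 0 1 1 0
0 1 0 0 1
1 0 1 0 0
1 1 1 1 1

After press 2 at (3,3):
0 0 1 1 0
0 1 0 0 1
1 0 1 1 0
1 1 0 0 0

After press 3 at (3,0):
0 0 1 1 0
0 1 0 0 1
0 0 1 1 0
0 0 0 0 0

After press 4 at (1,2):
0 0 0 1 0
0 0 1 1 1
0 0 0 1 0
0 0 0 0 0

After press 5 at (1,3):
0 0 0 0 0
0 0 0 0 0
0 0 0 0 0
0 0 0 0 0

Lights still on: 0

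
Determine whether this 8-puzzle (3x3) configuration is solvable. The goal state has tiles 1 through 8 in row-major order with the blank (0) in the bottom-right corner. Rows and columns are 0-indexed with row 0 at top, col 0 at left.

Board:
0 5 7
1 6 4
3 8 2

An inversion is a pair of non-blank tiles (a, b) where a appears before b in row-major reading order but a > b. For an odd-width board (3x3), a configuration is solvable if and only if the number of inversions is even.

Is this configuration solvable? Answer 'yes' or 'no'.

Inversions (pairs i<j in row-major order where tile[i] > tile[j] > 0): 16
16 is even, so the puzzle is solvable.

Answer: yes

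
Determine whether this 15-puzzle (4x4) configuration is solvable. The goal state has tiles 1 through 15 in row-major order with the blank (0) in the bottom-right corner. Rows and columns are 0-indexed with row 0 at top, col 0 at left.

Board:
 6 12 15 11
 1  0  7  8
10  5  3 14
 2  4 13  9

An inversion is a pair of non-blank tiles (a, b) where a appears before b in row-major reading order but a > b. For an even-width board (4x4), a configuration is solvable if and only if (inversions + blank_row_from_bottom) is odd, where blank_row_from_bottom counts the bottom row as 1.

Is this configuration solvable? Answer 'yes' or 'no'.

Answer: yes

Derivation:
Inversions: 58
Blank is in row 1 (0-indexed from top), which is row 3 counting from the bottom (bottom = 1).
58 + 3 = 61, which is odd, so the puzzle is solvable.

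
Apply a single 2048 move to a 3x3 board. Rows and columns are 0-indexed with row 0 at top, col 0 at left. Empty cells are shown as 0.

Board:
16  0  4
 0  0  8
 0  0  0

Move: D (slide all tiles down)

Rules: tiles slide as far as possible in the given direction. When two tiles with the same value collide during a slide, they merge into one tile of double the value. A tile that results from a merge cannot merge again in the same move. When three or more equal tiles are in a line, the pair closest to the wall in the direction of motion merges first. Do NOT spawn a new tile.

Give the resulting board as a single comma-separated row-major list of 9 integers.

Slide down:
col 0: [16, 0, 0] -> [0, 0, 16]
col 1: [0, 0, 0] -> [0, 0, 0]
col 2: [4, 8, 0] -> [0, 4, 8]

Answer: 0, 0, 0, 0, 0, 4, 16, 0, 8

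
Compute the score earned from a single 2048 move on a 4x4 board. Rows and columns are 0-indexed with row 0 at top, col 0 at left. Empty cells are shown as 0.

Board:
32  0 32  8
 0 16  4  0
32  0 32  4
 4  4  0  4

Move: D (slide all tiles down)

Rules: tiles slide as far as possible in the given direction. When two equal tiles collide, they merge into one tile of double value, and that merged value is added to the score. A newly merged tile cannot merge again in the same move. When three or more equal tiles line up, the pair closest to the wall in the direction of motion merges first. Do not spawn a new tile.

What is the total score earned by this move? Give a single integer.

Slide down:
col 0: [32, 0, 32, 4] -> [0, 0, 64, 4]  score +64 (running 64)
col 1: [0, 16, 0, 4] -> [0, 0, 16, 4]  score +0 (running 64)
col 2: [32, 4, 32, 0] -> [0, 32, 4, 32]  score +0 (running 64)
col 3: [8, 0, 4, 4] -> [0, 0, 8, 8]  score +8 (running 72)
Board after move:
 0  0  0  0
 0  0 32  0
64 16  4  8
 4  4 32  8

Answer: 72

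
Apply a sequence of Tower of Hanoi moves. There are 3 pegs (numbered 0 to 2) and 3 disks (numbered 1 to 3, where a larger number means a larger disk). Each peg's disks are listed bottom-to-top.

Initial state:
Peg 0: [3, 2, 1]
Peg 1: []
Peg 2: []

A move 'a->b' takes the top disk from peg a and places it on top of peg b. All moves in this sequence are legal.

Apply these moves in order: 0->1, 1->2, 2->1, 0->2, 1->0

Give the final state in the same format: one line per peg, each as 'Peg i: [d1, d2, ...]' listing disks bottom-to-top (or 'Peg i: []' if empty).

Answer: Peg 0: [3, 1]
Peg 1: []
Peg 2: [2]

Derivation:
After move 1 (0->1):
Peg 0: [3, 2]
Peg 1: [1]
Peg 2: []

After move 2 (1->2):
Peg 0: [3, 2]
Peg 1: []
Peg 2: [1]

After move 3 (2->1):
Peg 0: [3, 2]
Peg 1: [1]
Peg 2: []

After move 4 (0->2):
Peg 0: [3]
Peg 1: [1]
Peg 2: [2]

After move 5 (1->0):
Peg 0: [3, 1]
Peg 1: []
Peg 2: [2]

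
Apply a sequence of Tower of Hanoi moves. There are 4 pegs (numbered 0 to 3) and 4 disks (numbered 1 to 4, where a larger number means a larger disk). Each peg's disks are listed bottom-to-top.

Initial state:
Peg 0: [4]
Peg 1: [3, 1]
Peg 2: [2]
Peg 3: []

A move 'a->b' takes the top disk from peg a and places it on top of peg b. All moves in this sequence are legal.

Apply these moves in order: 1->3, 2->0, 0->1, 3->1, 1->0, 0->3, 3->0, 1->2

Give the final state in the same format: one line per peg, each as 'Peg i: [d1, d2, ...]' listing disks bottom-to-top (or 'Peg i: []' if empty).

After move 1 (1->3):
Peg 0: [4]
Peg 1: [3]
Peg 2: [2]
Peg 3: [1]

After move 2 (2->0):
Peg 0: [4, 2]
Peg 1: [3]
Peg 2: []
Peg 3: [1]

After move 3 (0->1):
Peg 0: [4]
Peg 1: [3, 2]
Peg 2: []
Peg 3: [1]

After move 4 (3->1):
Peg 0: [4]
Peg 1: [3, 2, 1]
Peg 2: []
Peg 3: []

After move 5 (1->0):
Peg 0: [4, 1]
Peg 1: [3, 2]
Peg 2: []
Peg 3: []

After move 6 (0->3):
Peg 0: [4]
Peg 1: [3, 2]
Peg 2: []
Peg 3: [1]

After move 7 (3->0):
Peg 0: [4, 1]
Peg 1: [3, 2]
Peg 2: []
Peg 3: []

After move 8 (1->2):
Peg 0: [4, 1]
Peg 1: [3]
Peg 2: [2]
Peg 3: []

Answer: Peg 0: [4, 1]
Peg 1: [3]
Peg 2: [2]
Peg 3: []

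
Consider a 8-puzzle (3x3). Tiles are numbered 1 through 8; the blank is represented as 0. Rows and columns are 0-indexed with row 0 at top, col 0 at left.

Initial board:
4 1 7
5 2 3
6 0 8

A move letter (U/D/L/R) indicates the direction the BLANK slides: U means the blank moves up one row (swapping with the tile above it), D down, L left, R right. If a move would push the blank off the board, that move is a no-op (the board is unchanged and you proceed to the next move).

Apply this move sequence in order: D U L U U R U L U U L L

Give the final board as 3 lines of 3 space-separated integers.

Answer: 0 1 7
4 5 3
6 2 8

Derivation:
After move 1 (D):
4 1 7
5 2 3
6 0 8

After move 2 (U):
4 1 7
5 0 3
6 2 8

After move 3 (L):
4 1 7
0 5 3
6 2 8

After move 4 (U):
0 1 7
4 5 3
6 2 8

After move 5 (U):
0 1 7
4 5 3
6 2 8

After move 6 (R):
1 0 7
4 5 3
6 2 8

After move 7 (U):
1 0 7
4 5 3
6 2 8

After move 8 (L):
0 1 7
4 5 3
6 2 8

After move 9 (U):
0 1 7
4 5 3
6 2 8

After move 10 (U):
0 1 7
4 5 3
6 2 8

After move 11 (L):
0 1 7
4 5 3
6 2 8

After move 12 (L):
0 1 7
4 5 3
6 2 8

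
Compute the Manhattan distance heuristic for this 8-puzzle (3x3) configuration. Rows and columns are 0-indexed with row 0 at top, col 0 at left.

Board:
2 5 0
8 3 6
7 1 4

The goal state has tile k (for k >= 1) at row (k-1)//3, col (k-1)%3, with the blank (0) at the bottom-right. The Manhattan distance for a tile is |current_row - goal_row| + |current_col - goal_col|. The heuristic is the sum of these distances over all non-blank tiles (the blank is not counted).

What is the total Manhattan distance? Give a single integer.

Answer: 12

Derivation:
Tile 2: (0,0)->(0,1) = 1
Tile 5: (0,1)->(1,1) = 1
Tile 8: (1,0)->(2,1) = 2
Tile 3: (1,1)->(0,2) = 2
Tile 6: (1,2)->(1,2) = 0
Tile 7: (2,0)->(2,0) = 0
Tile 1: (2,1)->(0,0) = 3
Tile 4: (2,2)->(1,0) = 3
Sum: 1 + 1 + 2 + 2 + 0 + 0 + 3 + 3 = 12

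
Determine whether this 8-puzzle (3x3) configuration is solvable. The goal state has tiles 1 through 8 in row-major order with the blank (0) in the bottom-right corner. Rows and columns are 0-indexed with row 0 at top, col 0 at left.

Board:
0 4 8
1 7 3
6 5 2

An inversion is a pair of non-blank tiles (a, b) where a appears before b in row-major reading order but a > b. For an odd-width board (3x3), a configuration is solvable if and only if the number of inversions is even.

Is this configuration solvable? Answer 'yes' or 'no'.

Answer: no

Derivation:
Inversions (pairs i<j in row-major order where tile[i] > tile[j] > 0): 17
17 is odd, so the puzzle is not solvable.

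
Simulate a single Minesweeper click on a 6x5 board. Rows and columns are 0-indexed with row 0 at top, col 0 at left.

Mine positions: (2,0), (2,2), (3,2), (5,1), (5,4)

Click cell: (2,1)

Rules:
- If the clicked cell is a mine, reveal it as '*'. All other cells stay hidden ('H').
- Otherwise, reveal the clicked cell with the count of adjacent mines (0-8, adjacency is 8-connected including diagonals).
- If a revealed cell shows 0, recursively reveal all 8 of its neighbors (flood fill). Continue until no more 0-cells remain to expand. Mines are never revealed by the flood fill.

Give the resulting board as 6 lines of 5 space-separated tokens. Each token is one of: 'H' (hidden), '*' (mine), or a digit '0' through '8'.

H H H H H
H H H H H
H 3 H H H
H H H H H
H H H H H
H H H H H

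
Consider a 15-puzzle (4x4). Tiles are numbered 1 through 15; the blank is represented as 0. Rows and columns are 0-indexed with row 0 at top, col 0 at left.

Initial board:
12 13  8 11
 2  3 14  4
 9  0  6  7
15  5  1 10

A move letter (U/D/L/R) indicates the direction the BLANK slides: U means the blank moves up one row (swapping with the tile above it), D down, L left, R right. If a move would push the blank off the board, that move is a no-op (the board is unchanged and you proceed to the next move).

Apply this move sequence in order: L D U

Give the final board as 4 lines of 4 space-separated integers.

After move 1 (L):
12 13  8 11
 2  3 14  4
 0  9  6  7
15  5  1 10

After move 2 (D):
12 13  8 11
 2  3 14  4
15  9  6  7
 0  5  1 10

After move 3 (U):
12 13  8 11
 2  3 14  4
 0  9  6  7
15  5  1 10

Answer: 12 13  8 11
 2  3 14  4
 0  9  6  7
15  5  1 10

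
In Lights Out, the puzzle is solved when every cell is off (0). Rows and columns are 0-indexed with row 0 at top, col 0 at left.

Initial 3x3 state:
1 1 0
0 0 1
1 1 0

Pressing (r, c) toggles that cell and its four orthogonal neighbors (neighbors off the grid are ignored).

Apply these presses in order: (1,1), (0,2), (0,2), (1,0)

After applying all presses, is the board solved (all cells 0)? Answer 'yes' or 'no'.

Answer: yes

Derivation:
After press 1 at (1,1):
1 0 0
1 1 0
1 0 0

After press 2 at (0,2):
1 1 1
1 1 1
1 0 0

After press 3 at (0,2):
1 0 0
1 1 0
1 0 0

After press 4 at (1,0):
0 0 0
0 0 0
0 0 0

Lights still on: 0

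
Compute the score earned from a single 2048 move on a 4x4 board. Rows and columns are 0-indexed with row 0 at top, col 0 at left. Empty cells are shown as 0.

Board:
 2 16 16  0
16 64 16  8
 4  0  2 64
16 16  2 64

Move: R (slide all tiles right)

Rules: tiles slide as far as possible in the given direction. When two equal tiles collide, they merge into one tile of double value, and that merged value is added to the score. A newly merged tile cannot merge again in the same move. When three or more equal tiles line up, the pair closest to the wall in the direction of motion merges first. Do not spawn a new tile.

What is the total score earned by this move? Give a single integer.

Answer: 64

Derivation:
Slide right:
row 0: [2, 16, 16, 0] -> [0, 0, 2, 32]  score +32 (running 32)
row 1: [16, 64, 16, 8] -> [16, 64, 16, 8]  score +0 (running 32)
row 2: [4, 0, 2, 64] -> [0, 4, 2, 64]  score +0 (running 32)
row 3: [16, 16, 2, 64] -> [0, 32, 2, 64]  score +32 (running 64)
Board after move:
 0  0  2 32
16 64 16  8
 0  4  2 64
 0 32  2 64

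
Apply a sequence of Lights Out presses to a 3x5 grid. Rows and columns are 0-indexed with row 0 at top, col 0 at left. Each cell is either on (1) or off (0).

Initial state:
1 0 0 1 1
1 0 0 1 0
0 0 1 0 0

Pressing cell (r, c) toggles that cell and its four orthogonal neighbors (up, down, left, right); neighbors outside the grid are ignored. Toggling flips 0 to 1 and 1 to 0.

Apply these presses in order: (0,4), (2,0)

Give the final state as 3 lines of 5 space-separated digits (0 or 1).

Answer: 1 0 0 0 0
0 0 0 1 1
1 1 1 0 0

Derivation:
After press 1 at (0,4):
1 0 0 0 0
1 0 0 1 1
0 0 1 0 0

After press 2 at (2,0):
1 0 0 0 0
0 0 0 1 1
1 1 1 0 0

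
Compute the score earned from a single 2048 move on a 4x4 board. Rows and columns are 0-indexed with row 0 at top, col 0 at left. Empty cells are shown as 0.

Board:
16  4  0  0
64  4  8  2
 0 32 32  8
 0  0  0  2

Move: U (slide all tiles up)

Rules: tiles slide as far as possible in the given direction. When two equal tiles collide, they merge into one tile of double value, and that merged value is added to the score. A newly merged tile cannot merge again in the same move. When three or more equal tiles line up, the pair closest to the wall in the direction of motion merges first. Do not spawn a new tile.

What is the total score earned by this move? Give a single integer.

Answer: 8

Derivation:
Slide up:
col 0: [16, 64, 0, 0] -> [16, 64, 0, 0]  score +0 (running 0)
col 1: [4, 4, 32, 0] -> [8, 32, 0, 0]  score +8 (running 8)
col 2: [0, 8, 32, 0] -> [8, 32, 0, 0]  score +0 (running 8)
col 3: [0, 2, 8, 2] -> [2, 8, 2, 0]  score +0 (running 8)
Board after move:
16  8  8  2
64 32 32  8
 0  0  0  2
 0  0  0  0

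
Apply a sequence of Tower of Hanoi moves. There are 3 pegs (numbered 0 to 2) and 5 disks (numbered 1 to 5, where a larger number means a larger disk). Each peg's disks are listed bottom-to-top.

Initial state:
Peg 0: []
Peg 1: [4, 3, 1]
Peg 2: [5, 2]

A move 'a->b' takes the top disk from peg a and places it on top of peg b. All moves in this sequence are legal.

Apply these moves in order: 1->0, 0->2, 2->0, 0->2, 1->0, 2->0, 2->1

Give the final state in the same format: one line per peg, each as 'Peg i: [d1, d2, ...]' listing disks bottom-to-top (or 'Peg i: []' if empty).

After move 1 (1->0):
Peg 0: [1]
Peg 1: [4, 3]
Peg 2: [5, 2]

After move 2 (0->2):
Peg 0: []
Peg 1: [4, 3]
Peg 2: [5, 2, 1]

After move 3 (2->0):
Peg 0: [1]
Peg 1: [4, 3]
Peg 2: [5, 2]

After move 4 (0->2):
Peg 0: []
Peg 1: [4, 3]
Peg 2: [5, 2, 1]

After move 5 (1->0):
Peg 0: [3]
Peg 1: [4]
Peg 2: [5, 2, 1]

After move 6 (2->0):
Peg 0: [3, 1]
Peg 1: [4]
Peg 2: [5, 2]

After move 7 (2->1):
Peg 0: [3, 1]
Peg 1: [4, 2]
Peg 2: [5]

Answer: Peg 0: [3, 1]
Peg 1: [4, 2]
Peg 2: [5]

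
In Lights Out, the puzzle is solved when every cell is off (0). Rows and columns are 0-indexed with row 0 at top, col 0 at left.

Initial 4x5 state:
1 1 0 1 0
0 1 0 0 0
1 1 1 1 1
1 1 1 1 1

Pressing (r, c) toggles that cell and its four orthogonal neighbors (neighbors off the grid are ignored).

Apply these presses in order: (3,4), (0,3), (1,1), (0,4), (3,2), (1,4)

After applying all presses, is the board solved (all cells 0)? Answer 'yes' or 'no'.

Answer: no

Derivation:
After press 1 at (3,4):
1 1 0 1 0
0 1 0 0 0
1 1 1 1 0
1 1 1 0 0

After press 2 at (0,3):
1 1 1 0 1
0 1 0 1 0
1 1 1 1 0
1 1 1 0 0

After press 3 at (1,1):
1 0 1 0 1
1 0 1 1 0
1 0 1 1 0
1 1 1 0 0

After press 4 at (0,4):
1 0 1 1 0
1 0 1 1 1
1 0 1 1 0
1 1 1 0 0

After press 5 at (3,2):
1 0 1 1 0
1 0 1 1 1
1 0 0 1 0
1 0 0 1 0

After press 6 at (1,4):
1 0 1 1 1
1 0 1 0 0
1 0 0 1 1
1 0 0 1 0

Lights still on: 11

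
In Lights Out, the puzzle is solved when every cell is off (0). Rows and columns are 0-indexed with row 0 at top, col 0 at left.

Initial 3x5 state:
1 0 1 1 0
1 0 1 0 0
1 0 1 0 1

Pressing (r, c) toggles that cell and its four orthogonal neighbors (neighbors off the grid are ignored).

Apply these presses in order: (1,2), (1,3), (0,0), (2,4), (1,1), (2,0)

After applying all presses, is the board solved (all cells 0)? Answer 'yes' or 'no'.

After press 1 at (1,2):
1 0 0 1 0
1 1 0 1 0
1 0 0 0 1

After press 2 at (1,3):
1 0 0 0 0
1 1 1 0 1
1 0 0 1 1

After press 3 at (0,0):
0 1 0 0 0
0 1 1 0 1
1 0 0 1 1

After press 4 at (2,4):
0 1 0 0 0
0 1 1 0 0
1 0 0 0 0

After press 5 at (1,1):
0 0 0 0 0
1 0 0 0 0
1 1 0 0 0

After press 6 at (2,0):
0 0 0 0 0
0 0 0 0 0
0 0 0 0 0

Lights still on: 0

Answer: yes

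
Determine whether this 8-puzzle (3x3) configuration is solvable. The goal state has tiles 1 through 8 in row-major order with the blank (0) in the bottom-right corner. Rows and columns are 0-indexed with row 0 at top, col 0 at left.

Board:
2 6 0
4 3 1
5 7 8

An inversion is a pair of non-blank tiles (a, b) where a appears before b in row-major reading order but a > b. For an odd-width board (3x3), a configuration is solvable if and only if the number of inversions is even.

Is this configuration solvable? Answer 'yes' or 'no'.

Answer: yes

Derivation:
Inversions (pairs i<j in row-major order where tile[i] > tile[j] > 0): 8
8 is even, so the puzzle is solvable.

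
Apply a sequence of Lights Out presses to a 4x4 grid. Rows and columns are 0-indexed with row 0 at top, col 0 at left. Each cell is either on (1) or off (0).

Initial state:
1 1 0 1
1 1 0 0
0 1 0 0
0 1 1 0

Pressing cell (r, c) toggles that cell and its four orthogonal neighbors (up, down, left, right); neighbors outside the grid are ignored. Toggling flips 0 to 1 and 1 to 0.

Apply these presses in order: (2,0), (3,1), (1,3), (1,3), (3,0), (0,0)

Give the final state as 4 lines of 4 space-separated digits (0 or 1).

Answer: 0 0 0 1
1 1 0 0
0 1 0 0
1 1 0 0

Derivation:
After press 1 at (2,0):
1 1 0 1
0 1 0 0
1 0 0 0
1 1 1 0

After press 2 at (3,1):
1 1 0 1
0 1 0 0
1 1 0 0
0 0 0 0

After press 3 at (1,3):
1 1 0 0
0 1 1 1
1 1 0 1
0 0 0 0

After press 4 at (1,3):
1 1 0 1
0 1 0 0
1 1 0 0
0 0 0 0

After press 5 at (3,0):
1 1 0 1
0 1 0 0
0 1 0 0
1 1 0 0

After press 6 at (0,0):
0 0 0 1
1 1 0 0
0 1 0 0
1 1 0 0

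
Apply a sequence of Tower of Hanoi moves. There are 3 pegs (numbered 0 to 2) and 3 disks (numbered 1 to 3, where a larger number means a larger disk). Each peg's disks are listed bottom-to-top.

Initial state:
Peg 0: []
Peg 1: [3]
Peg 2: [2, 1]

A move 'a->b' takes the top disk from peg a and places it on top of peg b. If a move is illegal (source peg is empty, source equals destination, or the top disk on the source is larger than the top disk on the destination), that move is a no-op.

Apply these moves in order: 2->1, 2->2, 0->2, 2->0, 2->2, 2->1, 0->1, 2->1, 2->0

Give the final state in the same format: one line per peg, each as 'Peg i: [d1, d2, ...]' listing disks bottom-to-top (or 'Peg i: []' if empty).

After move 1 (2->1):
Peg 0: []
Peg 1: [3, 1]
Peg 2: [2]

After move 2 (2->2):
Peg 0: []
Peg 1: [3, 1]
Peg 2: [2]

After move 3 (0->2):
Peg 0: []
Peg 1: [3, 1]
Peg 2: [2]

After move 4 (2->0):
Peg 0: [2]
Peg 1: [3, 1]
Peg 2: []

After move 5 (2->2):
Peg 0: [2]
Peg 1: [3, 1]
Peg 2: []

After move 6 (2->1):
Peg 0: [2]
Peg 1: [3, 1]
Peg 2: []

After move 7 (0->1):
Peg 0: [2]
Peg 1: [3, 1]
Peg 2: []

After move 8 (2->1):
Peg 0: [2]
Peg 1: [3, 1]
Peg 2: []

After move 9 (2->0):
Peg 0: [2]
Peg 1: [3, 1]
Peg 2: []

Answer: Peg 0: [2]
Peg 1: [3, 1]
Peg 2: []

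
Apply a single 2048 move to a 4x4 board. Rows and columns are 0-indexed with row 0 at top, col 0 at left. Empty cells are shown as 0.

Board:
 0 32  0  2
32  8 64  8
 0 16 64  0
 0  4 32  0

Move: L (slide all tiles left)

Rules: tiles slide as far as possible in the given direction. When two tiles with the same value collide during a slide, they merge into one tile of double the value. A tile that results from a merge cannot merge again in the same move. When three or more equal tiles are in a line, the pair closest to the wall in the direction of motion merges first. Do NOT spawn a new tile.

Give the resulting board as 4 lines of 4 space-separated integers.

Slide left:
row 0: [0, 32, 0, 2] -> [32, 2, 0, 0]
row 1: [32, 8, 64, 8] -> [32, 8, 64, 8]
row 2: [0, 16, 64, 0] -> [16, 64, 0, 0]
row 3: [0, 4, 32, 0] -> [4, 32, 0, 0]

Answer: 32  2  0  0
32  8 64  8
16 64  0  0
 4 32  0  0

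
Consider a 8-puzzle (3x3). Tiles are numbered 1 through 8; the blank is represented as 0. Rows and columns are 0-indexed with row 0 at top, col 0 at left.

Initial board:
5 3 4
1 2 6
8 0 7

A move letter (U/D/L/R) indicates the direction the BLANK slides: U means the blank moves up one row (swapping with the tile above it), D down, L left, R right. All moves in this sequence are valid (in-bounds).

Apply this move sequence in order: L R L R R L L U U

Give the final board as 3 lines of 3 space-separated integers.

After move 1 (L):
5 3 4
1 2 6
0 8 7

After move 2 (R):
5 3 4
1 2 6
8 0 7

After move 3 (L):
5 3 4
1 2 6
0 8 7

After move 4 (R):
5 3 4
1 2 6
8 0 7

After move 5 (R):
5 3 4
1 2 6
8 7 0

After move 6 (L):
5 3 4
1 2 6
8 0 7

After move 7 (L):
5 3 4
1 2 6
0 8 7

After move 8 (U):
5 3 4
0 2 6
1 8 7

After move 9 (U):
0 3 4
5 2 6
1 8 7

Answer: 0 3 4
5 2 6
1 8 7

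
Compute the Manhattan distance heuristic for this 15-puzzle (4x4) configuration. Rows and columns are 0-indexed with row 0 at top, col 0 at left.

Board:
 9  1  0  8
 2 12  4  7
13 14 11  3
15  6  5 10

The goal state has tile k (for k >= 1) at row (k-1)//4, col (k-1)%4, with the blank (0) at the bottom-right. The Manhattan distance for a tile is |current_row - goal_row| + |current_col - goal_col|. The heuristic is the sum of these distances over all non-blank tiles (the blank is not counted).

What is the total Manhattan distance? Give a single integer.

Answer: 28

Derivation:
Tile 9: at (0,0), goal (2,0), distance |0-2|+|0-0| = 2
Tile 1: at (0,1), goal (0,0), distance |0-0|+|1-0| = 1
Tile 8: at (0,3), goal (1,3), distance |0-1|+|3-3| = 1
Tile 2: at (1,0), goal (0,1), distance |1-0|+|0-1| = 2
Tile 12: at (1,1), goal (2,3), distance |1-2|+|1-3| = 3
Tile 4: at (1,2), goal (0,3), distance |1-0|+|2-3| = 2
Tile 7: at (1,3), goal (1,2), distance |1-1|+|3-2| = 1
Tile 13: at (2,0), goal (3,0), distance |2-3|+|0-0| = 1
Tile 14: at (2,1), goal (3,1), distance |2-3|+|1-1| = 1
Tile 11: at (2,2), goal (2,2), distance |2-2|+|2-2| = 0
Tile 3: at (2,3), goal (0,2), distance |2-0|+|3-2| = 3
Tile 15: at (3,0), goal (3,2), distance |3-3|+|0-2| = 2
Tile 6: at (3,1), goal (1,1), distance |3-1|+|1-1| = 2
Tile 5: at (3,2), goal (1,0), distance |3-1|+|2-0| = 4
Tile 10: at (3,3), goal (2,1), distance |3-2|+|3-1| = 3
Sum: 2 + 1 + 1 + 2 + 3 + 2 + 1 + 1 + 1 + 0 + 3 + 2 + 2 + 4 + 3 = 28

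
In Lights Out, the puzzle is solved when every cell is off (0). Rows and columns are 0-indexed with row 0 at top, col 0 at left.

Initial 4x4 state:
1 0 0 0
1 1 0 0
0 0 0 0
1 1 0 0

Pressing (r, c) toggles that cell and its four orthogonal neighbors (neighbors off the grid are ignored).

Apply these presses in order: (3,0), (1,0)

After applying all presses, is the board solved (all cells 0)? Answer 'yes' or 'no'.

Answer: yes

Derivation:
After press 1 at (3,0):
1 0 0 0
1 1 0 0
1 0 0 0
0 0 0 0

After press 2 at (1,0):
0 0 0 0
0 0 0 0
0 0 0 0
0 0 0 0

Lights still on: 0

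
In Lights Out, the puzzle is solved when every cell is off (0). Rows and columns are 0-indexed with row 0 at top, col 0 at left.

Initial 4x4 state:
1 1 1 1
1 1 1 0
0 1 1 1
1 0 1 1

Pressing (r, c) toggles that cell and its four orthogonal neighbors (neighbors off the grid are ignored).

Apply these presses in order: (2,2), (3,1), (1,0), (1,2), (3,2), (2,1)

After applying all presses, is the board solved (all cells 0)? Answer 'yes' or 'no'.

Answer: no

Derivation:
After press 1 at (2,2):
1 1 1 1
1 1 0 0
0 0 0 0
1 0 0 1

After press 2 at (3,1):
1 1 1 1
1 1 0 0
0 1 0 0
0 1 1 1

After press 3 at (1,0):
0 1 1 1
0 0 0 0
1 1 0 0
0 1 1 1

After press 4 at (1,2):
0 1 0 1
0 1 1 1
1 1 1 0
0 1 1 1

After press 5 at (3,2):
0 1 0 1
0 1 1 1
1 1 0 0
0 0 0 0

After press 6 at (2,1):
0 1 0 1
0 0 1 1
0 0 1 0
0 1 0 0

Lights still on: 6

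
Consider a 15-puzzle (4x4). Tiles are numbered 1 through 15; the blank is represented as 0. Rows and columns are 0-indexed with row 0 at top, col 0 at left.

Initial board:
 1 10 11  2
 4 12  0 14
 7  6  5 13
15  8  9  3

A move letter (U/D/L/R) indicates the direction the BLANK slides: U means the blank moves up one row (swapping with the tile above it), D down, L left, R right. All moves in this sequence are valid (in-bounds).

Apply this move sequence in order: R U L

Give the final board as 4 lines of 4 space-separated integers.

After move 1 (R):
 1 10 11  2
 4 12 14  0
 7  6  5 13
15  8  9  3

After move 2 (U):
 1 10 11  0
 4 12 14  2
 7  6  5 13
15  8  9  3

After move 3 (L):
 1 10  0 11
 4 12 14  2
 7  6  5 13
15  8  9  3

Answer:  1 10  0 11
 4 12 14  2
 7  6  5 13
15  8  9  3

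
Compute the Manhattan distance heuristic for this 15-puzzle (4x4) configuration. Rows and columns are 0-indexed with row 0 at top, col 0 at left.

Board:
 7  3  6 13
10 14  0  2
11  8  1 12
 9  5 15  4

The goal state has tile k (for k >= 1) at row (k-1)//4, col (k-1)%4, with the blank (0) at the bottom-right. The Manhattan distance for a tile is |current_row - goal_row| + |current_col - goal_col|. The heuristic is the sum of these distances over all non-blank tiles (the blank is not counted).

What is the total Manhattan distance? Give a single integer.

Tile 7: at (0,0), goal (1,2), distance |0-1|+|0-2| = 3
Tile 3: at (0,1), goal (0,2), distance |0-0|+|1-2| = 1
Tile 6: at (0,2), goal (1,1), distance |0-1|+|2-1| = 2
Tile 13: at (0,3), goal (3,0), distance |0-3|+|3-0| = 6
Tile 10: at (1,0), goal (2,1), distance |1-2|+|0-1| = 2
Tile 14: at (1,1), goal (3,1), distance |1-3|+|1-1| = 2
Tile 2: at (1,3), goal (0,1), distance |1-0|+|3-1| = 3
Tile 11: at (2,0), goal (2,2), distance |2-2|+|0-2| = 2
Tile 8: at (2,1), goal (1,3), distance |2-1|+|1-3| = 3
Tile 1: at (2,2), goal (0,0), distance |2-0|+|2-0| = 4
Tile 12: at (2,3), goal (2,3), distance |2-2|+|3-3| = 0
Tile 9: at (3,0), goal (2,0), distance |3-2|+|0-0| = 1
Tile 5: at (3,1), goal (1,0), distance |3-1|+|1-0| = 3
Tile 15: at (3,2), goal (3,2), distance |3-3|+|2-2| = 0
Tile 4: at (3,3), goal (0,3), distance |3-0|+|3-3| = 3
Sum: 3 + 1 + 2 + 6 + 2 + 2 + 3 + 2 + 3 + 4 + 0 + 1 + 3 + 0 + 3 = 35

Answer: 35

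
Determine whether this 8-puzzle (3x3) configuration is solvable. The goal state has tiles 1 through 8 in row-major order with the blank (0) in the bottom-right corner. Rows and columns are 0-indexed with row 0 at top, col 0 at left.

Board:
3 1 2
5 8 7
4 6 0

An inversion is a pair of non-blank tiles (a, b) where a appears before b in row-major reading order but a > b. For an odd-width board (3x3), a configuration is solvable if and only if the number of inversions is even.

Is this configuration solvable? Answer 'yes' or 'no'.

Inversions (pairs i<j in row-major order where tile[i] > tile[j] > 0): 8
8 is even, so the puzzle is solvable.

Answer: yes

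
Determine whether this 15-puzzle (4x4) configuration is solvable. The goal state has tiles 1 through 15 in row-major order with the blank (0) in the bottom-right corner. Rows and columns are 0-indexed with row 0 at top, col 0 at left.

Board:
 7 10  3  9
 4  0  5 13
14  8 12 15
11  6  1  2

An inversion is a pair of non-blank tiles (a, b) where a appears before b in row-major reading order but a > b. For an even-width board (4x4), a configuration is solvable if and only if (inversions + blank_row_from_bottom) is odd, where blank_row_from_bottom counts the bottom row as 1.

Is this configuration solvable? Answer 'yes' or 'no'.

Inversions: 54
Blank is in row 1 (0-indexed from top), which is row 3 counting from the bottom (bottom = 1).
54 + 3 = 57, which is odd, so the puzzle is solvable.

Answer: yes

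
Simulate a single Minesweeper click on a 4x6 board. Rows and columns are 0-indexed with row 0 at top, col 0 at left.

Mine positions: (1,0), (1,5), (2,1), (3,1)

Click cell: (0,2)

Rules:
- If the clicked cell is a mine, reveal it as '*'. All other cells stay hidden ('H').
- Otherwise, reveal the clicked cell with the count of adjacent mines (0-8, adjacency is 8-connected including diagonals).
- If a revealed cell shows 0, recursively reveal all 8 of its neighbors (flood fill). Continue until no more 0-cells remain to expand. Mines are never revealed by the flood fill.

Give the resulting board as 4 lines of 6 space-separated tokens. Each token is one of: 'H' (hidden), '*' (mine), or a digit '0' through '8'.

H 1 0 0 1 H
H 2 1 0 1 H
H H 2 0 1 1
H H 2 0 0 0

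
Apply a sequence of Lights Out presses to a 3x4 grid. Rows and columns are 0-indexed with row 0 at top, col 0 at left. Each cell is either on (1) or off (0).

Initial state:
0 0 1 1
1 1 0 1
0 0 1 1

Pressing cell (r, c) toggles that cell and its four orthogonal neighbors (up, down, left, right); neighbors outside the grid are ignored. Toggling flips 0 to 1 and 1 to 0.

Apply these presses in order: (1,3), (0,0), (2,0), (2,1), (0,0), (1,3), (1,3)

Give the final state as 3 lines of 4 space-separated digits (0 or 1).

After press 1 at (1,3):
0 0 1 0
1 1 1 0
0 0 1 0

After press 2 at (0,0):
1 1 1 0
0 1 1 0
0 0 1 0

After press 3 at (2,0):
1 1 1 0
1 1 1 0
1 1 1 0

After press 4 at (2,1):
1 1 1 0
1 0 1 0
0 0 0 0

After press 5 at (0,0):
0 0 1 0
0 0 1 0
0 0 0 0

After press 6 at (1,3):
0 0 1 1
0 0 0 1
0 0 0 1

After press 7 at (1,3):
0 0 1 0
0 0 1 0
0 0 0 0

Answer: 0 0 1 0
0 0 1 0
0 0 0 0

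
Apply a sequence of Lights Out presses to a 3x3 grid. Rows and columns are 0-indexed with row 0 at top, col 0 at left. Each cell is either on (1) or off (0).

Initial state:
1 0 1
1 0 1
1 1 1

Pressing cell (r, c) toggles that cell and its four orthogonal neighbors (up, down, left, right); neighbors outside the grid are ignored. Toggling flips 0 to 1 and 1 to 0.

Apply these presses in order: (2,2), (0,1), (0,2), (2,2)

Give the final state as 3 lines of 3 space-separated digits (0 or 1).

Answer: 0 0 1
1 1 0
1 1 1

Derivation:
After press 1 at (2,2):
1 0 1
1 0 0
1 0 0

After press 2 at (0,1):
0 1 0
1 1 0
1 0 0

After press 3 at (0,2):
0 0 1
1 1 1
1 0 0

After press 4 at (2,2):
0 0 1
1 1 0
1 1 1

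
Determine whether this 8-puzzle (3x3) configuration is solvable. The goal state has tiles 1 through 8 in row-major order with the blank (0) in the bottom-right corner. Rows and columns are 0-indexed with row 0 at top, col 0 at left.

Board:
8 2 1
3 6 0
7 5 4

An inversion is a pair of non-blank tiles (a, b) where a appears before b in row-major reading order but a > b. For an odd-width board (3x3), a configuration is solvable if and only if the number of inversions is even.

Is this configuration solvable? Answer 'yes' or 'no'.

Answer: no

Derivation:
Inversions (pairs i<j in row-major order where tile[i] > tile[j] > 0): 13
13 is odd, so the puzzle is not solvable.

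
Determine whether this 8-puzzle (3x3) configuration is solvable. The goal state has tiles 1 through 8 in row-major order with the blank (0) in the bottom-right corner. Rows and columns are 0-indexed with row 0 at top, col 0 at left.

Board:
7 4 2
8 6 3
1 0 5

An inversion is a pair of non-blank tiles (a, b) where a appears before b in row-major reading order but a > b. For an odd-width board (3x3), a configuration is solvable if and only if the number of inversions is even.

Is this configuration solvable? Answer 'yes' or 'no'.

Answer: yes

Derivation:
Inversions (pairs i<j in row-major order where tile[i] > tile[j] > 0): 18
18 is even, so the puzzle is solvable.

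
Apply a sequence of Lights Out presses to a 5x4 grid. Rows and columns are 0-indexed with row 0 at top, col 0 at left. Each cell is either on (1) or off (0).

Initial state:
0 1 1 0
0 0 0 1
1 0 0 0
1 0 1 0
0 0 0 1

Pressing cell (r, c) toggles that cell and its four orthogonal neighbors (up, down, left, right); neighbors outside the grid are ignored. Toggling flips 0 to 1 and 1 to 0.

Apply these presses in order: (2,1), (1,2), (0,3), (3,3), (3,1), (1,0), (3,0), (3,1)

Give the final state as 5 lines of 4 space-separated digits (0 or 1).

Answer: 1 1 1 1
1 1 1 1
0 1 0 1
0 0 0 1
1 0 0 0

Derivation:
After press 1 at (2,1):
0 1 1 0
0 1 0 1
0 1 1 0
1 1 1 0
0 0 0 1

After press 2 at (1,2):
0 1 0 0
0 0 1 0
0 1 0 0
1 1 1 0
0 0 0 1

After press 3 at (0,3):
0 1 1 1
0 0 1 1
0 1 0 0
1 1 1 0
0 0 0 1

After press 4 at (3,3):
0 1 1 1
0 0 1 1
0 1 0 1
1 1 0 1
0 0 0 0

After press 5 at (3,1):
0 1 1 1
0 0 1 1
0 0 0 1
0 0 1 1
0 1 0 0

After press 6 at (1,0):
1 1 1 1
1 1 1 1
1 0 0 1
0 0 1 1
0 1 0 0

After press 7 at (3,0):
1 1 1 1
1 1 1 1
0 0 0 1
1 1 1 1
1 1 0 0

After press 8 at (3,1):
1 1 1 1
1 1 1 1
0 1 0 1
0 0 0 1
1 0 0 0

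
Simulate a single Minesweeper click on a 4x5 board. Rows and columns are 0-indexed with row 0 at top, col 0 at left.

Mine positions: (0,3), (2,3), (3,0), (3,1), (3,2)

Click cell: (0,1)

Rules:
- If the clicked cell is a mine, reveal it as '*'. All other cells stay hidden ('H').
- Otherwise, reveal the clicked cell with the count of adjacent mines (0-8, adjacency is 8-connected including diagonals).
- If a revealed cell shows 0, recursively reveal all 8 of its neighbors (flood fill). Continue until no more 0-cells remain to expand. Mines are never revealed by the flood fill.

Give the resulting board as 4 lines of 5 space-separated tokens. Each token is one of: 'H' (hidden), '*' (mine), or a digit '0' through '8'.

0 0 1 H H
0 0 2 H H
2 3 3 H H
H H H H H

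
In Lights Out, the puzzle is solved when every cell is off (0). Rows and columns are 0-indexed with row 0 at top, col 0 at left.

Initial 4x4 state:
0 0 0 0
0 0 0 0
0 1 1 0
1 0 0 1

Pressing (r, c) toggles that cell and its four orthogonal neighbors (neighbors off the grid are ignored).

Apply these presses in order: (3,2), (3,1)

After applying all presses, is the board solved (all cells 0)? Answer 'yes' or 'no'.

After press 1 at (3,2):
0 0 0 0
0 0 0 0
0 1 0 0
1 1 1 0

After press 2 at (3,1):
0 0 0 0
0 0 0 0
0 0 0 0
0 0 0 0

Lights still on: 0

Answer: yes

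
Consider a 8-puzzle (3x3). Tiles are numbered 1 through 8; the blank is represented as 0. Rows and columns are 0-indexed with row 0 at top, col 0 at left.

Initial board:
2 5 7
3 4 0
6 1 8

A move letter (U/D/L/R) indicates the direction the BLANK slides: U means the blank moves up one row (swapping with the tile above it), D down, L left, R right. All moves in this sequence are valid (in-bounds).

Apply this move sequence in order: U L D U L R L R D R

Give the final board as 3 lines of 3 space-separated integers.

Answer: 2 4 5
3 7 0
6 1 8

Derivation:
After move 1 (U):
2 5 0
3 4 7
6 1 8

After move 2 (L):
2 0 5
3 4 7
6 1 8

After move 3 (D):
2 4 5
3 0 7
6 1 8

After move 4 (U):
2 0 5
3 4 7
6 1 8

After move 5 (L):
0 2 5
3 4 7
6 1 8

After move 6 (R):
2 0 5
3 4 7
6 1 8

After move 7 (L):
0 2 5
3 4 7
6 1 8

After move 8 (R):
2 0 5
3 4 7
6 1 8

After move 9 (D):
2 4 5
3 0 7
6 1 8

After move 10 (R):
2 4 5
3 7 0
6 1 8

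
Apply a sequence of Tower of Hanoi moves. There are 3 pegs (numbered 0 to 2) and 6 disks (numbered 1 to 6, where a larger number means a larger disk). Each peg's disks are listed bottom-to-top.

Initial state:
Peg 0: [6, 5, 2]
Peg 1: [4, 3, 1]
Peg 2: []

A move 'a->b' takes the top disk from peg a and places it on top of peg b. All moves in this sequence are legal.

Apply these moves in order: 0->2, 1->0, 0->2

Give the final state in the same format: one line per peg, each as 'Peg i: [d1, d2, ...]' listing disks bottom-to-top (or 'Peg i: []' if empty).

After move 1 (0->2):
Peg 0: [6, 5]
Peg 1: [4, 3, 1]
Peg 2: [2]

After move 2 (1->0):
Peg 0: [6, 5, 1]
Peg 1: [4, 3]
Peg 2: [2]

After move 3 (0->2):
Peg 0: [6, 5]
Peg 1: [4, 3]
Peg 2: [2, 1]

Answer: Peg 0: [6, 5]
Peg 1: [4, 3]
Peg 2: [2, 1]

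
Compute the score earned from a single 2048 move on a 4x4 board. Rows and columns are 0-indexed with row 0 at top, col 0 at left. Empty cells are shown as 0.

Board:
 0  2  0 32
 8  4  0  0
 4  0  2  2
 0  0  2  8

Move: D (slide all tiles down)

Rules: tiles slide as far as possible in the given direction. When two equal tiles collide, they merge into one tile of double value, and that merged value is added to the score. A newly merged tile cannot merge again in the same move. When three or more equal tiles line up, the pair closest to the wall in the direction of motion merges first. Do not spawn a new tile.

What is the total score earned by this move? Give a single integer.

Slide down:
col 0: [0, 8, 4, 0] -> [0, 0, 8, 4]  score +0 (running 0)
col 1: [2, 4, 0, 0] -> [0, 0, 2, 4]  score +0 (running 0)
col 2: [0, 0, 2, 2] -> [0, 0, 0, 4]  score +4 (running 4)
col 3: [32, 0, 2, 8] -> [0, 32, 2, 8]  score +0 (running 4)
Board after move:
 0  0  0  0
 0  0  0 32
 8  2  0  2
 4  4  4  8

Answer: 4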